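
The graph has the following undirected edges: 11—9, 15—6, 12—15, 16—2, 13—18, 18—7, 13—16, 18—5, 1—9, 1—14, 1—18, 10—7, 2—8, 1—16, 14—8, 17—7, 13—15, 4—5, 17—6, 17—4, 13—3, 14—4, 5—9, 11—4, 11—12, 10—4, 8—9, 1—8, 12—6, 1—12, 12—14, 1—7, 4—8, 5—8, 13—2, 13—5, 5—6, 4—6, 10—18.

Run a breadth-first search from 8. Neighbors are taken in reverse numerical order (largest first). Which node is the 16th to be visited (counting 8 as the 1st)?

Visit 8; enqueue 14, 9, 5, 4, 2, 1 → queue [14, 9, 5, 4, 2, 1]
Visit 14; enqueue 12 → queue [9, 5, 4, 2, 1, 12]
Visit 9; enqueue 11 → queue [5, 4, 2, 1, 12, 11]
Visit 5; enqueue 18, 13, 6 → queue [4, 2, 1, 12, 11, 18, 13, 6]
Visit 4; enqueue 17, 10 → queue [2, 1, 12, 11, 18, 13, 6, 17, 10]
Visit 2; enqueue 16 → queue [1, 12, 11, 18, 13, 6, 17, 10, 16]
Visit 1; enqueue 7 → queue [12, 11, 18, 13, 6, 17, 10, 16, 7]
Visit 12; enqueue 15 → queue [11, 18, 13, 6, 17, 10, 16, 7, 15]
Visit 11 → queue [18, 13, 6, 17, 10, 16, 7, 15]
Visit 18 → queue [13, 6, 17, 10, 16, 7, 15]
Visit 13; enqueue 3 → queue [6, 17, 10, 16, 7, 15, 3]
Visit 6 → queue [17, 10, 16, 7, 15, 3]
Visit 17 → queue [10, 16, 7, 15, 3]
Visit 10 → queue [16, 7, 15, 3]
Visit 16 → queue [7, 15, 3]
Visit 7 → queue [15, 3]
Visit 15 → queue [3]
Visit 3 → queue []

Visit order: 8, 14, 9, 5, 4, 2, 1, 12, 11, 18, 13, 6, 17, 10, 16, 7, 15, 3

7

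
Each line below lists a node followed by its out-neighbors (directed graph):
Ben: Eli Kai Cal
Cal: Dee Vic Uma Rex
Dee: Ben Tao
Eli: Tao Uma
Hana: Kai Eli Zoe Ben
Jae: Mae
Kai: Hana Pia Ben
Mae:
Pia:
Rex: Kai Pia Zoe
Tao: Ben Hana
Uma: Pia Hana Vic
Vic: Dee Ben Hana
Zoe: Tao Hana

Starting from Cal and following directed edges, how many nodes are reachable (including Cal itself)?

12

BFS from Cal visits: Cal, Dee, Vic, Uma, Rex, Ben, Tao, Hana, Pia, Kai, Zoe, Eli
Reachable nodes: 12 of 14 total.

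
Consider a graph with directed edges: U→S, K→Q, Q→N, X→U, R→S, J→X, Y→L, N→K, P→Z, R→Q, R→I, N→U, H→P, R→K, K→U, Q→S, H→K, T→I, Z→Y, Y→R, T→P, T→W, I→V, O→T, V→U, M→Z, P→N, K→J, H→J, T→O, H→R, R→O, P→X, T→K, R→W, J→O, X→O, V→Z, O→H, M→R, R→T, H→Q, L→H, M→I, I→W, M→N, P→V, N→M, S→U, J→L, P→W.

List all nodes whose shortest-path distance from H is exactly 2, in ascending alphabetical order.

I, L, N, O, S, T, U, V, W, X, Z

Level 0: H
Level 1: J, K, P, Q, R
Level 2: I, L, N, O, S, T, U, V, W, X, Z
Level 3: M, Y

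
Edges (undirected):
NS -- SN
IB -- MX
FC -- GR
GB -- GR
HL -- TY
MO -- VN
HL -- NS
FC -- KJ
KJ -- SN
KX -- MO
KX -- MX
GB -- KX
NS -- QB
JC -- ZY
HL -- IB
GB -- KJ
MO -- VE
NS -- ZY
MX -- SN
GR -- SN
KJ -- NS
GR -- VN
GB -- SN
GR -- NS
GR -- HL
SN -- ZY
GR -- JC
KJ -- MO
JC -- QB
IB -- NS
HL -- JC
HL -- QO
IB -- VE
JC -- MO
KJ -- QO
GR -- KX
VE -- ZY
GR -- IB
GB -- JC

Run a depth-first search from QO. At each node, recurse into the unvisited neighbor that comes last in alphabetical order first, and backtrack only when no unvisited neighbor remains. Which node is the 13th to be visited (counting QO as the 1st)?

TY

Visit QO
QO → KJ
KJ → SN
SN → ZY
ZY → VE
VE → MO
MO → VN
VN → GR
GR → NS
NS → QB
QB → JC
JC → HL
HL → TY
HL → IB
IB → MX
MX → KX
KX → GB
GR → FC

Visit order: QO, KJ, SN, ZY, VE, MO, VN, GR, NS, QB, JC, HL, TY, IB, MX, KX, GB, FC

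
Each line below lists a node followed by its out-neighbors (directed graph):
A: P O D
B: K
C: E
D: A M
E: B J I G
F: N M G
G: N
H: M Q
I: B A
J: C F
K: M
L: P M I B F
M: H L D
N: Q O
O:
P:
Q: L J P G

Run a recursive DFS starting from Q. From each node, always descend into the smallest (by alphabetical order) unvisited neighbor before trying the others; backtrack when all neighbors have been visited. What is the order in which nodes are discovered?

Visit Q
Q → G
G → N
N → O
Q → J
J → C
C → E
E → B
B → K
K → M
M → D
D → A
A → P
M → H
M → L
L → F
L → I

Q, G, N, O, J, C, E, B, K, M, D, A, P, H, L, F, I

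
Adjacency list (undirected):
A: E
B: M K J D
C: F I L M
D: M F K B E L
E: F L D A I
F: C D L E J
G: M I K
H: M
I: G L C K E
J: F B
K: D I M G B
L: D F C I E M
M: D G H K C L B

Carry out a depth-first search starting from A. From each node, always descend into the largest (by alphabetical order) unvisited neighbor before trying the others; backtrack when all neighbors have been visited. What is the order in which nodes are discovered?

Visit A
A → E
E → L
L → M
M → K
K → I
I → G
I → C
C → F
F → J
J → B
B → D
M → H

A -> E -> L -> M -> K -> I -> G -> C -> F -> J -> B -> D -> H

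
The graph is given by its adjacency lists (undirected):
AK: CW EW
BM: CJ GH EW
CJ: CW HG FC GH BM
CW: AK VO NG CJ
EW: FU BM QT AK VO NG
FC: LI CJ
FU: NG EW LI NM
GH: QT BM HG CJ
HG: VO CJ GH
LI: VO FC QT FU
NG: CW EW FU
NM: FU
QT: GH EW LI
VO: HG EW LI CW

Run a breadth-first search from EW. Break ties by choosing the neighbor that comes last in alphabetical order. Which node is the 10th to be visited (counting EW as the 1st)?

CW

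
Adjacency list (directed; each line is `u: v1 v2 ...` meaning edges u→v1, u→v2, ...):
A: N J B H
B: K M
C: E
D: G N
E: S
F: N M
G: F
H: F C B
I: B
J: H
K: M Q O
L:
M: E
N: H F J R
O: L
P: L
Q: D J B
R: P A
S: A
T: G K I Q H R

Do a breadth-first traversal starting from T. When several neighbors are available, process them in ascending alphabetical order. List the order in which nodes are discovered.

Visit T; enqueue G, H, I, K, Q, R → queue [G, H, I, K, Q, R]
Visit G; enqueue F → queue [H, I, K, Q, R, F]
Visit H; enqueue B, C → queue [I, K, Q, R, F, B, C]
Visit I → queue [K, Q, R, F, B, C]
Visit K; enqueue M, O → queue [Q, R, F, B, C, M, O]
Visit Q; enqueue D, J → queue [R, F, B, C, M, O, D, J]
Visit R; enqueue A, P → queue [F, B, C, M, O, D, J, A, P]
Visit F; enqueue N → queue [B, C, M, O, D, J, A, P, N]
Visit B → queue [C, M, O, D, J, A, P, N]
Visit C; enqueue E → queue [M, O, D, J, A, P, N, E]
Visit M → queue [O, D, J, A, P, N, E]
Visit O; enqueue L → queue [D, J, A, P, N, E, L]
Visit D → queue [J, A, P, N, E, L]
Visit J → queue [A, P, N, E, L]
Visit A → queue [P, N, E, L]
Visit P → queue [N, E, L]
Visit N → queue [E, L]
Visit E; enqueue S → queue [L, S]
Visit L → queue [S]
Visit S → queue []

T, G, H, I, K, Q, R, F, B, C, M, O, D, J, A, P, N, E, L, S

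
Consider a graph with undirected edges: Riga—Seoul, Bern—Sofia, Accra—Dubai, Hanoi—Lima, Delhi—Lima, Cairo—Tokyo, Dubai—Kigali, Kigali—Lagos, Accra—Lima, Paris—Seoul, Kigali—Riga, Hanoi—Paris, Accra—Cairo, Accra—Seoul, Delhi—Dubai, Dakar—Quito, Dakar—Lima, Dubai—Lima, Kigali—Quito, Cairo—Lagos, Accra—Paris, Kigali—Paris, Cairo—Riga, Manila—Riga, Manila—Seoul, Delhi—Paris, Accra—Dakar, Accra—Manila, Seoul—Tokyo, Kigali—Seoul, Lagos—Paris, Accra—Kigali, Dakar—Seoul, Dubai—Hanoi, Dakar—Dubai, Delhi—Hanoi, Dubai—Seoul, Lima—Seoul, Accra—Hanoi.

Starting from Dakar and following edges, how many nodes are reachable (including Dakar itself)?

BFS from Dakar visits: Dakar, Accra, Dubai, Lima, Quito, Seoul, Cairo, Hanoi, Kigali, Manila, Paris, Delhi, Riga, Tokyo, Lagos
Reachable nodes: 15 of 17 total.

15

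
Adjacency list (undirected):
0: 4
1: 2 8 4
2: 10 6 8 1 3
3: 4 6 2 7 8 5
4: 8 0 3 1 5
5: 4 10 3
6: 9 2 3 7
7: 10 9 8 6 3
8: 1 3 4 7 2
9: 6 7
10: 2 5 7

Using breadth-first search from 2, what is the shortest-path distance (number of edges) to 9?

2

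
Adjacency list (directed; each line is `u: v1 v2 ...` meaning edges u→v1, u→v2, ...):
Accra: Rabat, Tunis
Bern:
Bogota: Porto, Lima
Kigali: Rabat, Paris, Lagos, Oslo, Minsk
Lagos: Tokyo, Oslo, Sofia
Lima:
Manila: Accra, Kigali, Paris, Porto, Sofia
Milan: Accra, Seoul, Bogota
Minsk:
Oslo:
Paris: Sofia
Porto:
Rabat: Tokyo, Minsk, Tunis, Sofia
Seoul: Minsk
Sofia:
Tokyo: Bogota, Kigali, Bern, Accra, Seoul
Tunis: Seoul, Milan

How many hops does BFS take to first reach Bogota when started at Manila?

4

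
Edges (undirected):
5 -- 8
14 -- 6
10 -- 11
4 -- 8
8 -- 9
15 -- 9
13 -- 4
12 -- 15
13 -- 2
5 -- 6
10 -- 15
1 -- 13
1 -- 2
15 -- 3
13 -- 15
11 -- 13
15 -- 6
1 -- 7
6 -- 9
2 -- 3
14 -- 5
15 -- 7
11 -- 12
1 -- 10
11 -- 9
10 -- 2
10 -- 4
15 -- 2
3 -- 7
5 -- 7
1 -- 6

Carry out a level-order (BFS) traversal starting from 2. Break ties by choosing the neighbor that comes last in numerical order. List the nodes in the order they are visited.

2 → 15 → 13 → 10 → 3 → 1 → 12 → 9 → 7 → 6 → 11 → 4 → 8 → 5 → 14

Visit 2; enqueue 15, 13, 10, 3, 1 → queue [15, 13, 10, 3, 1]
Visit 15; enqueue 12, 9, 7, 6 → queue [13, 10, 3, 1, 12, 9, 7, 6]
Visit 13; enqueue 11, 4 → queue [10, 3, 1, 12, 9, 7, 6, 11, 4]
Visit 10 → queue [3, 1, 12, 9, 7, 6, 11, 4]
Visit 3 → queue [1, 12, 9, 7, 6, 11, 4]
Visit 1 → queue [12, 9, 7, 6, 11, 4]
Visit 12 → queue [9, 7, 6, 11, 4]
Visit 9; enqueue 8 → queue [7, 6, 11, 4, 8]
Visit 7; enqueue 5 → queue [6, 11, 4, 8, 5]
Visit 6; enqueue 14 → queue [11, 4, 8, 5, 14]
Visit 11 → queue [4, 8, 5, 14]
Visit 4 → queue [8, 5, 14]
Visit 8 → queue [5, 14]
Visit 5 → queue [14]
Visit 14 → queue []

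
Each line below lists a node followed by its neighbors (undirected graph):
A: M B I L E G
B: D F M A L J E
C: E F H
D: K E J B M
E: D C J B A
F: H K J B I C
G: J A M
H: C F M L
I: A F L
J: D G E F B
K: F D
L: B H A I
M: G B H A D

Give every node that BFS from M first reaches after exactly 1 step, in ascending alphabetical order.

Level 0: M
Level 1: A, B, D, G, H
Level 2: C, E, F, I, J, K, L

A, B, D, G, H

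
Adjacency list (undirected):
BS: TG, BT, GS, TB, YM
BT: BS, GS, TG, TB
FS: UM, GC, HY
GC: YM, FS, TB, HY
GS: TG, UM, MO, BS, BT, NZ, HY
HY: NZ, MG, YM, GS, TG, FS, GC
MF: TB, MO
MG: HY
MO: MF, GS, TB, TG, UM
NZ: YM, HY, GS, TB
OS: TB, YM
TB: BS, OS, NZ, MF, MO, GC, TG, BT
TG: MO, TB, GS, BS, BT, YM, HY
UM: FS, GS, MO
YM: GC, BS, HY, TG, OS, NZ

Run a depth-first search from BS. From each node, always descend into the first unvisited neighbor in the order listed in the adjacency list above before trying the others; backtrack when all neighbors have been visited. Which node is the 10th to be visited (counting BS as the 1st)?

Visit BS
BS → TG
TG → MO
MO → MF
MF → TB
TB → OS
OS → YM
YM → GC
GC → FS
FS → UM
UM → GS
GS → BT
GS → NZ
NZ → HY
HY → MG

Visit order: BS, TG, MO, MF, TB, OS, YM, GC, FS, UM, GS, BT, NZ, HY, MG

UM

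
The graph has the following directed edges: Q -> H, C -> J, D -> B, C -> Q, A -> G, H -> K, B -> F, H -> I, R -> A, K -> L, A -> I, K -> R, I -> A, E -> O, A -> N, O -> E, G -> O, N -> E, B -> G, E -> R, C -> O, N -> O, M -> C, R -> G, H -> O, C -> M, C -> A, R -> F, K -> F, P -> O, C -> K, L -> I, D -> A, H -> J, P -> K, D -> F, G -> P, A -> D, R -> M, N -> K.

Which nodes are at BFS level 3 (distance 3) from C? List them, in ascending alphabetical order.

B, P

Level 0: C
Level 1: A, J, K, M, O, Q
Level 2: D, E, F, G, H, I, L, N, R
Level 3: B, P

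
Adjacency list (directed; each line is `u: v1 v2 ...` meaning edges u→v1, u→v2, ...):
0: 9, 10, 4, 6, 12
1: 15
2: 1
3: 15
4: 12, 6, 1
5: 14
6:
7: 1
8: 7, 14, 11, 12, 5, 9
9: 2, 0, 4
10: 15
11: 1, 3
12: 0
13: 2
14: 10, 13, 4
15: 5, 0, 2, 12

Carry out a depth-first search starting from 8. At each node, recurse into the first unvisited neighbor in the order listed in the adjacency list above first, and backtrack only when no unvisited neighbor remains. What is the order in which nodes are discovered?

Visit 8
8 → 7
7 → 1
1 → 15
15 → 5
5 → 14
14 → 10
14 → 13
13 → 2
14 → 4
4 → 12
12 → 0
0 → 9
0 → 6
8 → 11
11 → 3

8, 7, 1, 15, 5, 14, 10, 13, 2, 4, 12, 0, 9, 6, 11, 3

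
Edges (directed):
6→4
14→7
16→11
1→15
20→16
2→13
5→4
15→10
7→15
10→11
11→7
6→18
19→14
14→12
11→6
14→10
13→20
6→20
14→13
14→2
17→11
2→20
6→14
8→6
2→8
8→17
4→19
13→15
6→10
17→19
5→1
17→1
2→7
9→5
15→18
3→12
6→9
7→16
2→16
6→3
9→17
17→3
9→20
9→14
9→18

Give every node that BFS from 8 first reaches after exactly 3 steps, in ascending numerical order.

2, 5, 7, 12, 13, 15, 16

Level 0: 8
Level 1: 6, 17
Level 2: 1, 3, 4, 9, 10, 11, 14, 18, 19, 20
Level 3: 2, 5, 7, 12, 13, 15, 16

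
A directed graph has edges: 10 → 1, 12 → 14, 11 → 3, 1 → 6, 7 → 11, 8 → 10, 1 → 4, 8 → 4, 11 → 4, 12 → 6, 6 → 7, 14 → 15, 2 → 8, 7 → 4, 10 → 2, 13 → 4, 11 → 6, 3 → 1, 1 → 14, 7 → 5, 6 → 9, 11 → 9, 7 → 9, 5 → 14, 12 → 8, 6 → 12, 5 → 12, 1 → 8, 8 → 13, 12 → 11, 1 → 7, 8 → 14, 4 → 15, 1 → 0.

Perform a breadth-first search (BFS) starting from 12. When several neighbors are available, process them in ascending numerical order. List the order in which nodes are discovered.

12 6 8 11 14 7 9 4 10 13 3 15 5 1 2 0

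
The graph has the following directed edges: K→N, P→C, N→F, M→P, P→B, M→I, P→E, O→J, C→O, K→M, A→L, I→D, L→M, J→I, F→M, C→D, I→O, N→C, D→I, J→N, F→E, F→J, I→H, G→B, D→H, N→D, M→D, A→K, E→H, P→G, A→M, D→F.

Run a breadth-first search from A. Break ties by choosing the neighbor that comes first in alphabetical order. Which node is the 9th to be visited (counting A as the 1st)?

Visit A; enqueue K, L, M → queue [K, L, M]
Visit K; enqueue N → queue [L, M, N]
Visit L → queue [M, N]
Visit M; enqueue D, I, P → queue [N, D, I, P]
Visit N; enqueue C, F → queue [D, I, P, C, F]
Visit D; enqueue H → queue [I, P, C, F, H]
Visit I; enqueue O → queue [P, C, F, H, O]
Visit P; enqueue B, E, G → queue [C, F, H, O, B, E, G]
Visit C → queue [F, H, O, B, E, G]
Visit F; enqueue J → queue [H, O, B, E, G, J]
Visit H → queue [O, B, E, G, J]
Visit O → queue [B, E, G, J]
Visit B → queue [E, G, J]
Visit E → queue [G, J]
Visit G → queue [J]
Visit J → queue []

Visit order: A, K, L, M, N, D, I, P, C, F, H, O, B, E, G, J

C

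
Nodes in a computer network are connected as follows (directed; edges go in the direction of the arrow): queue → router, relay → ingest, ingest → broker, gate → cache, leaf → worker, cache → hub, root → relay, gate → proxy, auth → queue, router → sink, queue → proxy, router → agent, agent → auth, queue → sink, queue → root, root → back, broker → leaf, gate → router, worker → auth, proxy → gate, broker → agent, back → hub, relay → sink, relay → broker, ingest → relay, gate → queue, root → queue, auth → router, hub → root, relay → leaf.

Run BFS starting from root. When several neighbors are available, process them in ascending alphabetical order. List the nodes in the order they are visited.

Visit root; enqueue back, queue, relay → queue [back, queue, relay]
Visit back; enqueue hub → queue [queue, relay, hub]
Visit queue; enqueue proxy, router, sink → queue [relay, hub, proxy, router, sink]
Visit relay; enqueue broker, ingest, leaf → queue [hub, proxy, router, sink, broker, ingest, leaf]
Visit hub → queue [proxy, router, sink, broker, ingest, leaf]
Visit proxy; enqueue gate → queue [router, sink, broker, ingest, leaf, gate]
Visit router; enqueue agent → queue [sink, broker, ingest, leaf, gate, agent]
Visit sink → queue [broker, ingest, leaf, gate, agent]
Visit broker → queue [ingest, leaf, gate, agent]
Visit ingest → queue [leaf, gate, agent]
Visit leaf; enqueue worker → queue [gate, agent, worker]
Visit gate; enqueue cache → queue [agent, worker, cache]
Visit agent; enqueue auth → queue [worker, cache, auth]
Visit worker → queue [cache, auth]
Visit cache → queue [auth]
Visit auth → queue []

root, back, queue, relay, hub, proxy, router, sink, broker, ingest, leaf, gate, agent, worker, cache, auth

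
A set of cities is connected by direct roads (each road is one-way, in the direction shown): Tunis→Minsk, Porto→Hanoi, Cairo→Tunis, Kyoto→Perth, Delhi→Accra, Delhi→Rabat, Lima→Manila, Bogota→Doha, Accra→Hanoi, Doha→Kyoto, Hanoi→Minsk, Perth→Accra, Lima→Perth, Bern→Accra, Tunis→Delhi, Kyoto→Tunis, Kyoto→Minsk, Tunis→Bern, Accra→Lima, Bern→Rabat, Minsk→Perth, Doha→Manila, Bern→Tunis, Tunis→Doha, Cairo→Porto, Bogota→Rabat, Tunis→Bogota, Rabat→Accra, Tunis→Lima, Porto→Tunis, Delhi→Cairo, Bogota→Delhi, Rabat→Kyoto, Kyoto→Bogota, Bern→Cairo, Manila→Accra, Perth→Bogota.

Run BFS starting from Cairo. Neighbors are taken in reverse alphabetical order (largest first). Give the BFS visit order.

Cairo, Tunis, Porto, Minsk, Lima, Doha, Delhi, Bogota, Bern, Hanoi, Perth, Manila, Kyoto, Rabat, Accra

Visit Cairo; enqueue Tunis, Porto → queue [Tunis, Porto]
Visit Tunis; enqueue Minsk, Lima, Doha, Delhi, Bogota, Bern → queue [Porto, Minsk, Lima, Doha, Delhi, Bogota, Bern]
Visit Porto; enqueue Hanoi → queue [Minsk, Lima, Doha, Delhi, Bogota, Bern, Hanoi]
Visit Minsk; enqueue Perth → queue [Lima, Doha, Delhi, Bogota, Bern, Hanoi, Perth]
Visit Lima; enqueue Manila → queue [Doha, Delhi, Bogota, Bern, Hanoi, Perth, Manila]
Visit Doha; enqueue Kyoto → queue [Delhi, Bogota, Bern, Hanoi, Perth, Manila, Kyoto]
Visit Delhi; enqueue Rabat, Accra → queue [Bogota, Bern, Hanoi, Perth, Manila, Kyoto, Rabat, Accra]
Visit Bogota → queue [Bern, Hanoi, Perth, Manila, Kyoto, Rabat, Accra]
Visit Bern → queue [Hanoi, Perth, Manila, Kyoto, Rabat, Accra]
Visit Hanoi → queue [Perth, Manila, Kyoto, Rabat, Accra]
Visit Perth → queue [Manila, Kyoto, Rabat, Accra]
Visit Manila → queue [Kyoto, Rabat, Accra]
Visit Kyoto → queue [Rabat, Accra]
Visit Rabat → queue [Accra]
Visit Accra → queue []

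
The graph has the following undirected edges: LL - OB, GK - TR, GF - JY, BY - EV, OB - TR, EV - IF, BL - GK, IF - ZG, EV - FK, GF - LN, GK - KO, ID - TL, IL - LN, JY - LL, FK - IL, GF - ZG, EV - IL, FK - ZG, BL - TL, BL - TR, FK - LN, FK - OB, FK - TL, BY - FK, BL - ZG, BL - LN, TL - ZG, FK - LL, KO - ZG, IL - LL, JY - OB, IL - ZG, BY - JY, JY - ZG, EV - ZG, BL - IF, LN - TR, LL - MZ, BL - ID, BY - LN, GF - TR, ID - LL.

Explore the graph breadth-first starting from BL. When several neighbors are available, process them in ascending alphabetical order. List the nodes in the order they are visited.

BL, GK, ID, IF, LN, TL, TR, ZG, KO, LL, EV, BY, FK, GF, IL, OB, JY, MZ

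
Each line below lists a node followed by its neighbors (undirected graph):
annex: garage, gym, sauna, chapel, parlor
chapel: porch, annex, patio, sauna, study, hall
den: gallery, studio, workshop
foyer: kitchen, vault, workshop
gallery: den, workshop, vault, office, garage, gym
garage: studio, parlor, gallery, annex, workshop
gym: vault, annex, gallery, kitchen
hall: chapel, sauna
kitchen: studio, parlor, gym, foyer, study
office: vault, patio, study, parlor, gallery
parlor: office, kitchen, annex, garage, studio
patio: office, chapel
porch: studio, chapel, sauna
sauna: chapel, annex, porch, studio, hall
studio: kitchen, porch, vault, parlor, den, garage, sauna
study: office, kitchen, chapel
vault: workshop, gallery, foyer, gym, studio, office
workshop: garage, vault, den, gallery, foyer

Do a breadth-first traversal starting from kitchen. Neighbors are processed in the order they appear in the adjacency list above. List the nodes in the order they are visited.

kitchen, studio, parlor, gym, foyer, study, porch, vault, den, garage, sauna, office, annex, gallery, workshop, chapel, hall, patio

Visit kitchen; enqueue studio, parlor, gym, foyer, study → queue [studio, parlor, gym, foyer, study]
Visit studio; enqueue porch, vault, den, garage, sauna → queue [parlor, gym, foyer, study, porch, vault, den, garage, sauna]
Visit parlor; enqueue office, annex → queue [gym, foyer, study, porch, vault, den, garage, sauna, office, annex]
Visit gym; enqueue gallery → queue [foyer, study, porch, vault, den, garage, sauna, office, annex, gallery]
Visit foyer; enqueue workshop → queue [study, porch, vault, den, garage, sauna, office, annex, gallery, workshop]
Visit study; enqueue chapel → queue [porch, vault, den, garage, sauna, office, annex, gallery, workshop, chapel]
Visit porch → queue [vault, den, garage, sauna, office, annex, gallery, workshop, chapel]
Visit vault → queue [den, garage, sauna, office, annex, gallery, workshop, chapel]
Visit den → queue [garage, sauna, office, annex, gallery, workshop, chapel]
Visit garage → queue [sauna, office, annex, gallery, workshop, chapel]
Visit sauna; enqueue hall → queue [office, annex, gallery, workshop, chapel, hall]
Visit office; enqueue patio → queue [annex, gallery, workshop, chapel, hall, patio]
Visit annex → queue [gallery, workshop, chapel, hall, patio]
Visit gallery → queue [workshop, chapel, hall, patio]
Visit workshop → queue [chapel, hall, patio]
Visit chapel → queue [hall, patio]
Visit hall → queue [patio]
Visit patio → queue []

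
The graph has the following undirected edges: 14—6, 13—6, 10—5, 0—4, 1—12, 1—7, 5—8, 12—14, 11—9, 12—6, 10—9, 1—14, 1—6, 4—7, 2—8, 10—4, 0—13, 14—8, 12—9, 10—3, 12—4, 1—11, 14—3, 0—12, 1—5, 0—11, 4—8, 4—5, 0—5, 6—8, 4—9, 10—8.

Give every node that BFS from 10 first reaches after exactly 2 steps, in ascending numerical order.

Level 0: 10
Level 1: 3, 4, 5, 8, 9
Level 2: 0, 1, 2, 6, 7, 11, 12, 14
Level 3: 13

0, 1, 2, 6, 7, 11, 12, 14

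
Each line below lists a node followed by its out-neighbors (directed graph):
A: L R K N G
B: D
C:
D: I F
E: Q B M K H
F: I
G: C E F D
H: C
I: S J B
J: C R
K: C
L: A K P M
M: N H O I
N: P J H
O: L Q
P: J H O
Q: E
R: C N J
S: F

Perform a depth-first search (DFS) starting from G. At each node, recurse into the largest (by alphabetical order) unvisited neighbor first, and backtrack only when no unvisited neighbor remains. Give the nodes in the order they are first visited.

G F I S J R N P O Q E M H C K B D L A

Visit G
G → F
F → I
I → S
I → J
J → R
R → N
N → P
P → O
O → Q
Q → E
E → M
M → H
H → C
E → K
E → B
B → D
O → L
L → A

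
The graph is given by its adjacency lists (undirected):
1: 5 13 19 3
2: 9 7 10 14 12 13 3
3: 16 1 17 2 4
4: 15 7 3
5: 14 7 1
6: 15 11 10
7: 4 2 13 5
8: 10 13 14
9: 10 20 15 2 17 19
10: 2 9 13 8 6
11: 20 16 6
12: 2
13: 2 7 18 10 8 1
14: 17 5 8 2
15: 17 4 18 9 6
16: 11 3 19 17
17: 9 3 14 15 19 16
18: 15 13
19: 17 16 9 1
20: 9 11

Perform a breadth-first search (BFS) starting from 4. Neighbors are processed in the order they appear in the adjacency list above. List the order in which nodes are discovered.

Visit 4; enqueue 15, 7, 3 → queue [15, 7, 3]
Visit 15; enqueue 17, 18, 9, 6 → queue [7, 3, 17, 18, 9, 6]
Visit 7; enqueue 2, 13, 5 → queue [3, 17, 18, 9, 6, 2, 13, 5]
Visit 3; enqueue 16, 1 → queue [17, 18, 9, 6, 2, 13, 5, 16, 1]
Visit 17; enqueue 14, 19 → queue [18, 9, 6, 2, 13, 5, 16, 1, 14, 19]
Visit 18 → queue [9, 6, 2, 13, 5, 16, 1, 14, 19]
Visit 9; enqueue 10, 20 → queue [6, 2, 13, 5, 16, 1, 14, 19, 10, 20]
Visit 6; enqueue 11 → queue [2, 13, 5, 16, 1, 14, 19, 10, 20, 11]
Visit 2; enqueue 12 → queue [13, 5, 16, 1, 14, 19, 10, 20, 11, 12]
Visit 13; enqueue 8 → queue [5, 16, 1, 14, 19, 10, 20, 11, 12, 8]
Visit 5 → queue [16, 1, 14, 19, 10, 20, 11, 12, 8]
Visit 16 → queue [1, 14, 19, 10, 20, 11, 12, 8]
Visit 1 → queue [14, 19, 10, 20, 11, 12, 8]
Visit 14 → queue [19, 10, 20, 11, 12, 8]
Visit 19 → queue [10, 20, 11, 12, 8]
Visit 10 → queue [20, 11, 12, 8]
Visit 20 → queue [11, 12, 8]
Visit 11 → queue [12, 8]
Visit 12 → queue [8]
Visit 8 → queue []

4 15 7 3 17 18 9 6 2 13 5 16 1 14 19 10 20 11 12 8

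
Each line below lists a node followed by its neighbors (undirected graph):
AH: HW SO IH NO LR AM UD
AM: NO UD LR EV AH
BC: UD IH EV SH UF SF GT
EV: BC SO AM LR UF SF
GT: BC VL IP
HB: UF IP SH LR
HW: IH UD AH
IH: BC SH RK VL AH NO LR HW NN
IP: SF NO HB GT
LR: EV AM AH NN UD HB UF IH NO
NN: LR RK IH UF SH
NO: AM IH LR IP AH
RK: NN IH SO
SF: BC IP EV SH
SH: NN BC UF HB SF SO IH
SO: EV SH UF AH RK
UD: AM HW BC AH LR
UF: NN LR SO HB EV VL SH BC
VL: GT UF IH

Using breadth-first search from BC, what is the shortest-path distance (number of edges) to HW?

Level 0: BC
Level 1: EV, GT, IH, SF, SH, UD, UF
Level 2: AH, AM, HB, HW, IP, LR, NN, NO, RK, SO, VL
HW first appears at level 2.

2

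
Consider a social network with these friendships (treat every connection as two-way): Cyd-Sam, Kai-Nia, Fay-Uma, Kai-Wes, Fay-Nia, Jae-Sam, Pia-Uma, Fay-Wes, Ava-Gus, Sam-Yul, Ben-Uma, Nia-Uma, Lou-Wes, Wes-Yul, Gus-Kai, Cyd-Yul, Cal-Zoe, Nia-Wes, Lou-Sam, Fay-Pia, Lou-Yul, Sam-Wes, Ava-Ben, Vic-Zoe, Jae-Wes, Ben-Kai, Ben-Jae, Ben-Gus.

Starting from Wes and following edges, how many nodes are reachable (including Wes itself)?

BFS from Wes visits: Wes, Fay, Jae, Kai, Lou, Nia, Sam, Yul, Pia, Uma, Ben, Gus, Cyd, Ava
Reachable nodes: 14 of 17 total.

14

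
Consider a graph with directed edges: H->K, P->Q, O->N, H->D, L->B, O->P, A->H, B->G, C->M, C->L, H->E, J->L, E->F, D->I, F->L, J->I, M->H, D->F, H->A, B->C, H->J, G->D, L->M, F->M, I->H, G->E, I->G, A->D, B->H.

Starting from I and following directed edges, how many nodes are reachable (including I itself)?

13

BFS from I visits: I, H, G, K, J, E, D, A, L, F, M, B, C
Reachable nodes: 13 of 17 total.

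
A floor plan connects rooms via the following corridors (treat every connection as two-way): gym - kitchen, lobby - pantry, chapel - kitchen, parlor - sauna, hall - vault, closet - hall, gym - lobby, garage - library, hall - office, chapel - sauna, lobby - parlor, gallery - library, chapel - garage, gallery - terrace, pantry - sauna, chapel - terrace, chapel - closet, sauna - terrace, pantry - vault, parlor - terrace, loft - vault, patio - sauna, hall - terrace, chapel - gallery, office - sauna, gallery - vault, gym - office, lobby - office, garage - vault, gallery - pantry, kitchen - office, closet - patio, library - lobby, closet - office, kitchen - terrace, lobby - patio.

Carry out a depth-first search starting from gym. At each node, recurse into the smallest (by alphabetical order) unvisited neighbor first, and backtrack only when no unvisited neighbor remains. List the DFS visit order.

Visit gym
gym → kitchen
kitchen → chapel
chapel → closet
closet → hall
hall → office
office → lobby
lobby → library
library → gallery
gallery → pantry
pantry → sauna
sauna → parlor
parlor → terrace
sauna → patio
pantry → vault
vault → garage
vault → loft

gym -> kitchen -> chapel -> closet -> hall -> office -> lobby -> library -> gallery -> pantry -> sauna -> parlor -> terrace -> patio -> vault -> garage -> loft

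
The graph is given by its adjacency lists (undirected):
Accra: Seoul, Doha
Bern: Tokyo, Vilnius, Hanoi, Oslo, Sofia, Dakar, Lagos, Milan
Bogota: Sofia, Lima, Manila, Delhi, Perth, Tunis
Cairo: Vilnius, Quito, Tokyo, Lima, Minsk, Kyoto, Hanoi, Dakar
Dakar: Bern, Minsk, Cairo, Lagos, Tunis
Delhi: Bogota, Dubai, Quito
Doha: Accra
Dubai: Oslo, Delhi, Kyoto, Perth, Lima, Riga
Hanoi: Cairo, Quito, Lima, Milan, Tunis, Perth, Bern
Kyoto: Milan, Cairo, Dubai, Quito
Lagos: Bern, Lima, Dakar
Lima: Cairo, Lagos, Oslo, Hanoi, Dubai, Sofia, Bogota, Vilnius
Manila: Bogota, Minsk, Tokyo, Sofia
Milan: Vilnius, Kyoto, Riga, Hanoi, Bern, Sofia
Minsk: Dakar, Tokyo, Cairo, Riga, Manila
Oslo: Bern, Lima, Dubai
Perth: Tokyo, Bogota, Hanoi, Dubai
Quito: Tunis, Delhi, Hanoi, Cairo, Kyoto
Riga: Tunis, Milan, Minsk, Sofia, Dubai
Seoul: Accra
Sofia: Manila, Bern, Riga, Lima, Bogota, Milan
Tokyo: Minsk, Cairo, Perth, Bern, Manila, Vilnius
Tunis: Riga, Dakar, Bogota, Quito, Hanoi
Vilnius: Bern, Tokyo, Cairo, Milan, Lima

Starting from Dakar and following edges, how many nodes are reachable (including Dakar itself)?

21

BFS from Dakar visits: Dakar, Bern, Minsk, Cairo, Lagos, Tunis, Tokyo, Vilnius, Hanoi, Oslo, Sofia, Milan, Riga, Manila, Quito, Lima, Kyoto, Bogota, Perth, Dubai, Delhi
Reachable nodes: 21 of 24 total.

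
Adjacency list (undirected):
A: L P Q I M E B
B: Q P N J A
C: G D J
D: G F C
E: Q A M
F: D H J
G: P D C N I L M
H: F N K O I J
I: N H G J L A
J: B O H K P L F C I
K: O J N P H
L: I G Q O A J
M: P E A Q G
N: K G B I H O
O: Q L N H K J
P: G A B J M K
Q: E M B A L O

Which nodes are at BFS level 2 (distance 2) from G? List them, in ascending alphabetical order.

Level 0: G
Level 1: C, D, I, L, M, N, P
Level 2: A, B, E, F, H, J, K, O, Q

A, B, E, F, H, J, K, O, Q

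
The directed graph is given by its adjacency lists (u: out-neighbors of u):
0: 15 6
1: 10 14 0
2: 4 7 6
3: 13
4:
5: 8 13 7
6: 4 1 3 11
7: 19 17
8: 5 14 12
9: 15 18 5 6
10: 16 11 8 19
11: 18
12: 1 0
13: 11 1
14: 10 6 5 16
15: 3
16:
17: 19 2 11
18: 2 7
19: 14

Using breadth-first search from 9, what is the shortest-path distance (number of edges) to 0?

3

Level 0: 9
Level 1: 5, 6, 15, 18
Level 2: 1, 2, 3, 4, 7, 8, 11, 13
Level 3: 0, 10, 12, 14, 17, 19
Level 4: 16
0 first appears at level 3.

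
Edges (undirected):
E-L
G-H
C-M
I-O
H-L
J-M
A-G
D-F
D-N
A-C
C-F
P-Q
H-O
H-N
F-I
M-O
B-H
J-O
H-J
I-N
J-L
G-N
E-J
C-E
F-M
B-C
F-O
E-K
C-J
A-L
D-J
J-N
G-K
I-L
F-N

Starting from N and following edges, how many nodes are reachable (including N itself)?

15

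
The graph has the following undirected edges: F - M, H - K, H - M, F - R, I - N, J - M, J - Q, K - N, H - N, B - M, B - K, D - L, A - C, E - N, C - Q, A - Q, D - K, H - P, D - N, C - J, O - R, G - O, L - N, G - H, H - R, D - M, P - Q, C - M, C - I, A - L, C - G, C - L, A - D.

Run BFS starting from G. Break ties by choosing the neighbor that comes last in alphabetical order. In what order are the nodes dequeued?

G, O, H, C, R, P, N, M, K, Q, L, J, I, A, F, E, D, B

Visit G; enqueue O, H, C → queue [O, H, C]
Visit O; enqueue R → queue [H, C, R]
Visit H; enqueue P, N, M, K → queue [C, R, P, N, M, K]
Visit C; enqueue Q, L, J, I, A → queue [R, P, N, M, K, Q, L, J, I, A]
Visit R; enqueue F → queue [P, N, M, K, Q, L, J, I, A, F]
Visit P → queue [N, M, K, Q, L, J, I, A, F]
Visit N; enqueue E, D → queue [M, K, Q, L, J, I, A, F, E, D]
Visit M; enqueue B → queue [K, Q, L, J, I, A, F, E, D, B]
Visit K → queue [Q, L, J, I, A, F, E, D, B]
Visit Q → queue [L, J, I, A, F, E, D, B]
Visit L → queue [J, I, A, F, E, D, B]
Visit J → queue [I, A, F, E, D, B]
Visit I → queue [A, F, E, D, B]
Visit A → queue [F, E, D, B]
Visit F → queue [E, D, B]
Visit E → queue [D, B]
Visit D → queue [B]
Visit B → queue []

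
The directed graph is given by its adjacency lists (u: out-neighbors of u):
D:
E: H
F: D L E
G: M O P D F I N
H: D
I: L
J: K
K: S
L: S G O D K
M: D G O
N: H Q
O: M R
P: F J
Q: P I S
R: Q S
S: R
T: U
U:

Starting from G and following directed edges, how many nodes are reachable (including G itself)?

16

BFS from G visits: G, D, F, I, M, N, O, P, E, L, H, Q, R, J, K, S
Reachable nodes: 16 of 18 total.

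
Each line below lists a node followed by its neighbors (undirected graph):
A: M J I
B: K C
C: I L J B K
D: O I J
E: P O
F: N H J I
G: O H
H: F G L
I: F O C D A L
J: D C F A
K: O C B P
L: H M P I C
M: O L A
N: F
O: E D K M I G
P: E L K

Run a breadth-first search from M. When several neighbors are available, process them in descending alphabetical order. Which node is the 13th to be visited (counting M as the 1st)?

Visit M; enqueue O, L, A → queue [O, L, A]
Visit O; enqueue K, I, G, E, D → queue [L, A, K, I, G, E, D]
Visit L; enqueue P, H, C → queue [A, K, I, G, E, D, P, H, C]
Visit A; enqueue J → queue [K, I, G, E, D, P, H, C, J]
Visit K; enqueue B → queue [I, G, E, D, P, H, C, J, B]
Visit I; enqueue F → queue [G, E, D, P, H, C, J, B, F]
Visit G → queue [E, D, P, H, C, J, B, F]
Visit E → queue [D, P, H, C, J, B, F]
Visit D → queue [P, H, C, J, B, F]
Visit P → queue [H, C, J, B, F]
Visit H → queue [C, J, B, F]
Visit C → queue [J, B, F]
Visit J → queue [B, F]
Visit B → queue [F]
Visit F; enqueue N → queue [N]
Visit N → queue []

Visit order: M, O, L, A, K, I, G, E, D, P, H, C, J, B, F, N

J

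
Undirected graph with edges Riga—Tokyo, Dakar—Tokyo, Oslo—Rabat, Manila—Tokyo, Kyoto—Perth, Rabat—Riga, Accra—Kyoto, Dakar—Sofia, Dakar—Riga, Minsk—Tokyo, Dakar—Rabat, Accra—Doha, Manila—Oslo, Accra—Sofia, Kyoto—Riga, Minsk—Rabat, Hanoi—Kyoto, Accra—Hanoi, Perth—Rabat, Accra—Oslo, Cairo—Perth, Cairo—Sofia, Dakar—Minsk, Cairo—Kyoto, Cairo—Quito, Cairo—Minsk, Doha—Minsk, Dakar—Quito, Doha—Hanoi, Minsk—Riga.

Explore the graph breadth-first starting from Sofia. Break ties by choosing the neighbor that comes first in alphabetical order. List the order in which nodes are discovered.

Visit Sofia; enqueue Accra, Cairo, Dakar → queue [Accra, Cairo, Dakar]
Visit Accra; enqueue Doha, Hanoi, Kyoto, Oslo → queue [Cairo, Dakar, Doha, Hanoi, Kyoto, Oslo]
Visit Cairo; enqueue Minsk, Perth, Quito → queue [Dakar, Doha, Hanoi, Kyoto, Oslo, Minsk, Perth, Quito]
Visit Dakar; enqueue Rabat, Riga, Tokyo → queue [Doha, Hanoi, Kyoto, Oslo, Minsk, Perth, Quito, Rabat, Riga, Tokyo]
Visit Doha → queue [Hanoi, Kyoto, Oslo, Minsk, Perth, Quito, Rabat, Riga, Tokyo]
Visit Hanoi → queue [Kyoto, Oslo, Minsk, Perth, Quito, Rabat, Riga, Tokyo]
Visit Kyoto → queue [Oslo, Minsk, Perth, Quito, Rabat, Riga, Tokyo]
Visit Oslo; enqueue Manila → queue [Minsk, Perth, Quito, Rabat, Riga, Tokyo, Manila]
Visit Minsk → queue [Perth, Quito, Rabat, Riga, Tokyo, Manila]
Visit Perth → queue [Quito, Rabat, Riga, Tokyo, Manila]
Visit Quito → queue [Rabat, Riga, Tokyo, Manila]
Visit Rabat → queue [Riga, Tokyo, Manila]
Visit Riga → queue [Tokyo, Manila]
Visit Tokyo → queue [Manila]
Visit Manila → queue []

Sofia Accra Cairo Dakar Doha Hanoi Kyoto Oslo Minsk Perth Quito Rabat Riga Tokyo Manila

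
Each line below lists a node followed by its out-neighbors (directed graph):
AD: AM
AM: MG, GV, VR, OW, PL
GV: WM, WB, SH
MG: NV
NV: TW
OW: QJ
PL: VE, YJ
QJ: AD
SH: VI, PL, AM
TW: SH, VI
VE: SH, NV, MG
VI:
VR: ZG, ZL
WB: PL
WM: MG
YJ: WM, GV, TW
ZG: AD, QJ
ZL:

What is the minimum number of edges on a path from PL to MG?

2

Level 0: PL
Level 1: VE, YJ
Level 2: GV, MG, NV, SH, TW, WM
Level 3: AM, VI, WB
Level 4: OW, VR
Level 5: QJ, ZG, ZL
Level 6: AD
MG first appears at level 2.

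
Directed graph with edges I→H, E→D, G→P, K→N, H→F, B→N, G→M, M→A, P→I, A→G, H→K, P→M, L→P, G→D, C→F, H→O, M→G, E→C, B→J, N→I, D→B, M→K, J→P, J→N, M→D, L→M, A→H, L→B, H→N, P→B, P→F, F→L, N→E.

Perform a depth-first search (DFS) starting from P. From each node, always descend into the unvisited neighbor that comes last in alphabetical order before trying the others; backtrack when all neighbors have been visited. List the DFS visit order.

P → M → K → N → I → H → O → F → L → B → J → E → D → C → G → A

Visit P
P → M
M → K
K → N
N → I
I → H
H → O
H → F
F → L
L → B
B → J
N → E
E → D
E → C
M → G
M → A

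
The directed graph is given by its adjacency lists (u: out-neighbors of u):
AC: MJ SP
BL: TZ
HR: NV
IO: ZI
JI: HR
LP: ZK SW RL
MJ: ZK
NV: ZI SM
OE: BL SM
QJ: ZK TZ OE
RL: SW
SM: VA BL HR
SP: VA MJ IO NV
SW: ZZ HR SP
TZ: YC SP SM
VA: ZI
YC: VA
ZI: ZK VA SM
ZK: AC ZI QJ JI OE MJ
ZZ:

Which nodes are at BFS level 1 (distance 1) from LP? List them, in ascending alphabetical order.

RL, SW, ZK

Level 0: LP
Level 1: RL, SW, ZK
Level 2: AC, HR, JI, MJ, OE, QJ, SP, ZI, ZZ
Level 3: BL, IO, NV, SM, TZ, VA
Level 4: YC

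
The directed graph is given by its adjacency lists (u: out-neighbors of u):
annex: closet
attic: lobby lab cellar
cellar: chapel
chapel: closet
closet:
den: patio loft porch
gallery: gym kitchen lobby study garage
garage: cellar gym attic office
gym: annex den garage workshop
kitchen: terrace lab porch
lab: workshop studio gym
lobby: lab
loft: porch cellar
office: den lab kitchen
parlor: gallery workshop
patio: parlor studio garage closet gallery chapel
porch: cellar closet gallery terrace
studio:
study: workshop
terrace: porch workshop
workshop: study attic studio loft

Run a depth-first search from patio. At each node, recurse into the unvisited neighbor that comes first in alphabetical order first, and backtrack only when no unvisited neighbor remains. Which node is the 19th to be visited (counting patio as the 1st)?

Visit patio
patio → chapel
chapel → closet
patio → gallery
gallery → garage
garage → attic
attic → cellar
attic → lab
lab → gym
gym → annex
gym → den
den → loft
loft → porch
porch → terrace
terrace → workshop
workshop → studio
workshop → study
attic → lobby
garage → office
office → kitchen
patio → parlor

Visit order: patio, chapel, closet, gallery, garage, attic, cellar, lab, gym, annex, den, loft, porch, terrace, workshop, studio, study, lobby, office, kitchen, parlor

office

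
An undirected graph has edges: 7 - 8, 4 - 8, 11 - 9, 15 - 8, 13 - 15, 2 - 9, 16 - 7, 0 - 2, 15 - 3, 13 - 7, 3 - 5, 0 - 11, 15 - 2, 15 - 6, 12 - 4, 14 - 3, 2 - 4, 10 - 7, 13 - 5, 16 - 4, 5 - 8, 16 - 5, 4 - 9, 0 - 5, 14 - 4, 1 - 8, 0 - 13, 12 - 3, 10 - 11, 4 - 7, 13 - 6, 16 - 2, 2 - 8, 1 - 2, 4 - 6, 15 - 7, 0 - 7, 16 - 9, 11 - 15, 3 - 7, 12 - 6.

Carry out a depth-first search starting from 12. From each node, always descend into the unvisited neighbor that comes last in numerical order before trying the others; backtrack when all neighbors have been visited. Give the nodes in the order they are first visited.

12, 6, 15, 13, 7, 16, 9, 11, 10, 0, 5, 8, 4, 14, 3, 2, 1

Visit 12
12 → 6
6 → 15
15 → 13
13 → 7
7 → 16
16 → 9
9 → 11
11 → 10
11 → 0
0 → 5
5 → 8
8 → 4
4 → 14
14 → 3
4 → 2
2 → 1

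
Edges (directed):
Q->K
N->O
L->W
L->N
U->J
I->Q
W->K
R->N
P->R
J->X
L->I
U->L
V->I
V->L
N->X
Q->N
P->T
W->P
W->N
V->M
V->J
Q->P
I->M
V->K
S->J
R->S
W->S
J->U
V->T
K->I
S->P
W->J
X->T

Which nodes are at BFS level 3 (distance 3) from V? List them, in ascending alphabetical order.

Level 0: V
Level 1: I, J, K, L, M, T
Level 2: N, Q, U, W, X
Level 3: O, P, S
Level 4: R

O, P, S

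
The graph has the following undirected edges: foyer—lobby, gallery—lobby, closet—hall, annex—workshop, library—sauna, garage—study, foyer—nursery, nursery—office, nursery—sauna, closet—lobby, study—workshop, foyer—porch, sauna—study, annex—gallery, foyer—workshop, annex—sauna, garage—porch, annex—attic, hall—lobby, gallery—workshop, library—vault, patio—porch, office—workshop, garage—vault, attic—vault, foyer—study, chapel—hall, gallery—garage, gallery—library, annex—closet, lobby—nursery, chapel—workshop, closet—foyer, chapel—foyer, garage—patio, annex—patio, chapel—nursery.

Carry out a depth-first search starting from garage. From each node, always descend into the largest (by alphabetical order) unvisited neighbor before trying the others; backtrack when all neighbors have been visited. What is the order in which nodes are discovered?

Visit garage
garage → vault
vault → library
library → sauna
sauna → study
study → workshop
workshop → office
office → nursery
nursery → lobby
lobby → hall
hall → closet
closet → foyer
foyer → porch
porch → patio
patio → annex
annex → gallery
annex → attic
foyer → chapel

garage vault library sauna study workshop office nursery lobby hall closet foyer porch patio annex gallery attic chapel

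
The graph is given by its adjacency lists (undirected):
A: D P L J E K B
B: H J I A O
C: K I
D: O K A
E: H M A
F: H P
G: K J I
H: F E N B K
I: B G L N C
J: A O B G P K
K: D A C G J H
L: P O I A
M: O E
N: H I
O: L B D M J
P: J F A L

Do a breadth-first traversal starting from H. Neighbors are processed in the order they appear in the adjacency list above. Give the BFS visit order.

H F E N B K P M A I J O D C G L

Visit H; enqueue F, E, N, B, K → queue [F, E, N, B, K]
Visit F; enqueue P → queue [E, N, B, K, P]
Visit E; enqueue M, A → queue [N, B, K, P, M, A]
Visit N; enqueue I → queue [B, K, P, M, A, I]
Visit B; enqueue J, O → queue [K, P, M, A, I, J, O]
Visit K; enqueue D, C, G → queue [P, M, A, I, J, O, D, C, G]
Visit P; enqueue L → queue [M, A, I, J, O, D, C, G, L]
Visit M → queue [A, I, J, O, D, C, G, L]
Visit A → queue [I, J, O, D, C, G, L]
Visit I → queue [J, O, D, C, G, L]
Visit J → queue [O, D, C, G, L]
Visit O → queue [D, C, G, L]
Visit D → queue [C, G, L]
Visit C → queue [G, L]
Visit G → queue [L]
Visit L → queue []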